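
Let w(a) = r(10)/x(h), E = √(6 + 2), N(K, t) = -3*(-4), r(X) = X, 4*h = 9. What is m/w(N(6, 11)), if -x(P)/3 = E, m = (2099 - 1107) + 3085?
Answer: -12231*√2/5 ≈ -3459.4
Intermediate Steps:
h = 9/4 (h = (¼)*9 = 9/4 ≈ 2.2500)
N(K, t) = 12
m = 4077 (m = 992 + 3085 = 4077)
E = 2*√2 (E = √8 = 2*√2 ≈ 2.8284)
x(P) = -6*√2
w(a) = -5*√2/6 (w(a) = 10/((-6*√2)) = 10*(-√2/12) = -5*√2/6)
m/w(N(6, 11)) = 4077/((-5*√2/6)) = 4077*(-3*√2/5) = -12231*√2/5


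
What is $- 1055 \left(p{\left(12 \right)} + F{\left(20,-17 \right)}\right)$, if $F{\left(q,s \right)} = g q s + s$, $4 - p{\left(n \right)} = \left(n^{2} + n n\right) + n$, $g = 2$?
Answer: $1047615$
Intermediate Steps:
$p{\left(n \right)} = 4 - n - 2 n^{2}$ ($p{\left(n \right)} = 4 - \left(\left(n^{2} + n n\right) + n\right) = 4 - \left(\left(n^{2} + n^{2}\right) + n\right) = 4 - \left(2 n^{2} + n\right) = 4 - \left(n + 2 n^{2}\right) = 4 - n - 2 n^{2}$)
$F{\left(q,s \right)} = s + 2 q s$ ($F{\left(q,s \right)} = 2 q s + s = s + 2 q s$)
$- 1055 \left(p{\left(12 \right)} + F{\left(20,-17 \right)}\right) = - 1055 \left(\left(4 - 12 - 2 \cdot 12^{2}\right) - 17 \left(1 + 2 \cdot 20\right)\right) = - 1055 \left(\left(4 - 12 - 288\right) - 17 \left(1 + 40\right)\right) = - 1055 \left(\left(4 - 12 - 288\right) - 697\right) = - 1055 \left(-296 - 697\right) = \left(-1055\right) \left(-993\right) = 1047615$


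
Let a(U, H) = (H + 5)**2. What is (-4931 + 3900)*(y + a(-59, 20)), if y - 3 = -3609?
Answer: 3073411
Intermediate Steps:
a(U, H) = (5 + H)**2
y = -3606 (y = 3 - 3609 = -3606)
(-4931 + 3900)*(y + a(-59, 20)) = (-4931 + 3900)*(-3606 + (5 + 20)**2) = -1031*(-3606 + 25**2) = -1031*(-3606 + 625) = -1031*(-2981) = 3073411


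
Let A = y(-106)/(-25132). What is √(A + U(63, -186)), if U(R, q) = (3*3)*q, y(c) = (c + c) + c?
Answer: 5*I*√10573195758/12566 ≈ 40.914*I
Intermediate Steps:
y(c) = 3*c (y(c) = 2*c + c = 3*c)
U(R, q) = 9*q
A = 159/12566 (A = (3*(-106))/(-25132) = -318*(-1/25132) = 159/12566 ≈ 0.012653)
√(A + U(63, -186)) = √(159/12566 + 9*(-186)) = √(159/12566 - 1674) = √(-21035325/12566) = 5*I*√10573195758/12566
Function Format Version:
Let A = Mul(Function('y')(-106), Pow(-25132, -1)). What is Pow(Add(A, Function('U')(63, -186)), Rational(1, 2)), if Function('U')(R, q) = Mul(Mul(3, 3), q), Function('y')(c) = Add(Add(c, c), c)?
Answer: Mul(Rational(5, 12566), I, Pow(10573195758, Rational(1, 2))) ≈ Mul(40.914, I)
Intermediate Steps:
Function('y')(c) = Mul(3, c) (Function('y')(c) = Add(Mul(2, c), c) = Mul(3, c))
Function('U')(R, q) = Mul(9, q)
A = Rational(159, 12566) (A = Mul(Mul(3, -106), Pow(-25132, -1)) = Mul(-318, Rational(-1, 25132)) = Rational(159, 12566) ≈ 0.012653)
Pow(Add(A, Function('U')(63, -186)), Rational(1, 2)) = Pow(Add(Rational(159, 12566), Mul(9, -186)), Rational(1, 2)) = Pow(Add(Rational(159, 12566), -1674), Rational(1, 2)) = Pow(Rational(-21035325, 12566), Rational(1, 2)) = Mul(Rational(5, 12566), I, Pow(10573195758, Rational(1, 2)))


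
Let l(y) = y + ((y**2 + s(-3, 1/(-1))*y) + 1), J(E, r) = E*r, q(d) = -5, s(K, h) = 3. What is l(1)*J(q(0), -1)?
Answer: 30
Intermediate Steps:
l(y) = 1 + y**2 + 4*y (l(y) = y + ((y**2 + 3*y) + 1) = y + (1 + y**2 + 3*y) = 1 + y**2 + 4*y)
l(1)*J(q(0), -1) = (1 + 1**2 + 4*1)*(-5*(-1)) = (1 + 1 + 4)*5 = 6*5 = 30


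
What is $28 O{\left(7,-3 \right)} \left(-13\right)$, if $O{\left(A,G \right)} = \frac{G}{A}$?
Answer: $156$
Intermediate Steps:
$28 O{\left(7,-3 \right)} \left(-13\right) = 28 \left(- \frac{3}{7}\right) \left(-13\right) = \left(-12\right) \left(-13\right) = 156$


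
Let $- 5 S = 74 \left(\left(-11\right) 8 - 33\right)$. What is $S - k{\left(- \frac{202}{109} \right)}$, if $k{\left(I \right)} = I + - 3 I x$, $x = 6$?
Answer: $\frac{958816}{545} \approx 1759.3$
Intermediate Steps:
$k{\left(I \right)} = - 17 I$ ($k{\left(I \right)} = I + - 3 I 6 = I - 18 I = - 17 I$)
$S = \frac{8954}{5}$ ($S = - \frac{74 \left(\left(-11\right) 8 - 33\right)}{5} = - \frac{74 \left(-88 - 33\right)}{5} = - \frac{74 \left(-121\right)}{5} = \left(- \frac{1}{5}\right) \left(-8954\right) = \frac{8954}{5} \approx 1790.8$)
$S - k{\left(- \frac{202}{109} \right)} = \frac{8954}{5} - - 17 \left(- \frac{202}{109}\right) = \frac{8954}{5} - - 17 \left(\left(-202\right) \frac{1}{109}\right) = \frac{8954}{5} - \left(-17\right) \left(- \frac{202}{109}\right) = \frac{8954}{5} - \frac{3434}{109} = \frac{958816}{545}$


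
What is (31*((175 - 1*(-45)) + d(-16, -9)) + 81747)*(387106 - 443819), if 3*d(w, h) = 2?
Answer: -15072217019/3 ≈ -5.0241e+9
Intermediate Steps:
d(w, h) = ⅔ (d(w, h) = (⅓)*2 = ⅔)
(31*((175 - 1*(-45)) + d(-16, -9)) + 81747)*(387106 - 443819) = (31*((175 - 1*(-45)) + ⅔) + 81747)*(387106 - 443819) = (31*((175 + 45) + ⅔) + 81747)*(-56713) = (31*(220 + ⅔) + 81747)*(-56713) = (31*(662/3) + 81747)*(-56713) = (20522/3 + 81747)*(-56713) = (265763/3)*(-56713) = -15072217019/3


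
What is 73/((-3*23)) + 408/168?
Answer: 662/483 ≈ 1.3706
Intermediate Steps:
73/((-3*23)) + 408/168 = 73/(-69) + 408*(1/168) = 73*(-1/69) + 17/7 = -73/69 + 17/7 = 662/483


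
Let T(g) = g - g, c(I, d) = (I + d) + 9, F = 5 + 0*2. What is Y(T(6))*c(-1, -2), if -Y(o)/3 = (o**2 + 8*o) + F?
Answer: -90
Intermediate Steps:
F = 5 (F = 5 + 0 = 5)
c(I, d) = 9 + I + d
T(g) = 0
Y(o) = -15 - 24*o - 3*o**2 (Y(o) = -3*((o**2 + 8*o) + 5) = -3*(5 + o**2 + 8*o) = -15 - 24*o - 3*o**2)
Y(T(6))*c(-1, -2) = (-15 - 24*0 - 3*0**2)*(9 - 1 - 2) = (-15 + 0 - 3*0)*6 = (-15 + 0 + 0)*6 = -15*6 = -90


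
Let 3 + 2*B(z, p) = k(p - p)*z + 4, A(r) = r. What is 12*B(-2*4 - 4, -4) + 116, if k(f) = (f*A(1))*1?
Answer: 122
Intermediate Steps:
k(f) = f (k(f) = (f*1)*1 = f*1 = f)
B(z, p) = 1/2 (B(z, p) = -3/2 + ((p - p)*z + 4)/2 = -3/2 + (0*z + 4)/2 = -3/2 + (0 + 4)/2 = -3/2 + (1/2)*4 = -3/2 + 2 = 1/2)
12*B(-2*4 - 4, -4) + 116 = 12*(1/2) + 116 = 6 + 116 = 122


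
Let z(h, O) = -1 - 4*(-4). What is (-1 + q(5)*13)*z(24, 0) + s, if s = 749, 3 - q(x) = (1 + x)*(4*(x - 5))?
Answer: 1319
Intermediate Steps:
z(h, O) = 15 (z(h, O) = -1 + 16 = 15)
q(x) = 3 - (1 + x)*(-20 + 4*x) (q(x) = 3 - (1 + x)*4*(x - 5) = 3 - (1 + x)*4*(-5 + x) = 3 - (1 + x)*(-20 + 4*x))
(-1 + q(5)*13)*z(24, 0) + s = (-1 + (23 - 4*5² + 16*5)*13)*15 + 749 = (-1 + (23 - 4*25 + 80)*13)*15 + 749 = (-1 + (23 - 100 + 80)*13)*15 + 749 = (-1 + 3*13)*15 + 749 = (-1 + 39)*15 + 749 = 38*15 + 749 = 570 + 749 = 1319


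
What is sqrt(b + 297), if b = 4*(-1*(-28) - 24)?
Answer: sqrt(313) ≈ 17.692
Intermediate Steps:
b = 16 (b = 4*(28 - 24) = 4*4 = 16)
sqrt(b + 297) = sqrt(16 + 297) = sqrt(313)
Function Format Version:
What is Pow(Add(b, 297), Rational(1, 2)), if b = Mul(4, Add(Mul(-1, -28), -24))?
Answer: Pow(313, Rational(1, 2)) ≈ 17.692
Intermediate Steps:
b = 16 (b = Mul(4, Add(28, -24)) = Mul(4, 4) = 16)
Pow(Add(b, 297), Rational(1, 2)) = Pow(Add(16, 297), Rational(1, 2)) = Pow(313, Rational(1, 2))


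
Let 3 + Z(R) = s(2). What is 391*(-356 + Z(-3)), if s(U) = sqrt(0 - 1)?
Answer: -140369 + 391*I ≈ -1.4037e+5 + 391.0*I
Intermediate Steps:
s(U) = I (s(U) = sqrt(-1) = I)
Z(R) = -3 + I
391*(-356 + Z(-3)) = 391*(-356 + (-3 + I)) = 391*(-359 + I) = -140369 + 391*I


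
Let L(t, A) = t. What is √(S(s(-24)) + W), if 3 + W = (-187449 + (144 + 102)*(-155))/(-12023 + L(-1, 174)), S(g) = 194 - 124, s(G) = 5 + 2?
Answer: √344416458/2004 ≈ 9.2607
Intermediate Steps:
s(G) = 7
S(g) = 70
W = 63169/4008 (W = -3 + (-187449 + (144 + 102)*(-155))/(-12023 - 1) = -3 + (-187449 + 246*(-155))/(-12024) = -3 + (-187449 - 38130)*(-1/12024) = -3 - 225579*(-1/12024) = -3 + 75193/4008 = 63169/4008 ≈ 15.761)
√(S(s(-24)) + W) = √(70 + 63169/4008) = √(343729/4008) = √344416458/2004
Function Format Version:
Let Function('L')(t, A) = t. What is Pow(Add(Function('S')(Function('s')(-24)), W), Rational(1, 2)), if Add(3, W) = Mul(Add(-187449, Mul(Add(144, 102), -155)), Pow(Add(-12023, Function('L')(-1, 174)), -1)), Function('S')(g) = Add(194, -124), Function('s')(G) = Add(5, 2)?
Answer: Mul(Rational(1, 2004), Pow(344416458, Rational(1, 2))) ≈ 9.2607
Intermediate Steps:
Function('s')(G) = 7
Function('S')(g) = 70
W = Rational(63169, 4008) (W = Add(-3, Mul(Add(-187449, Mul(Add(144, 102), -155)), Pow(Add(-12023, -1), -1))) = Add(-3, Mul(Add(-187449, Mul(246, -155)), Pow(-12024, -1))) = Add(-3, Mul(Add(-187449, -38130), Rational(-1, 12024))) = Add(-3, Mul(-225579, Rational(-1, 12024))) = Add(-3, Rational(75193, 4008)) = Rational(63169, 4008) ≈ 15.761)
Pow(Add(Function('S')(Function('s')(-24)), W), Rational(1, 2)) = Pow(Add(70, Rational(63169, 4008)), Rational(1, 2)) = Pow(Rational(343729, 4008), Rational(1, 2)) = Mul(Rational(1, 2004), Pow(344416458, Rational(1, 2)))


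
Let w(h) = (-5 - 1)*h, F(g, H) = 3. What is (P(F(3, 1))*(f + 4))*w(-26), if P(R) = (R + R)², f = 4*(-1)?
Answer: 0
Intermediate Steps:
f = -4
w(h) = -6*h
P(R) = 4*R² (P(R) = (2*R)² = 4*R²)
(P(F(3, 1))*(f + 4))*w(-26) = ((4*3²)*(-4 + 4))*(-6*(-26)) = ((4*9)*0)*156 = (36*0)*156 = 0*156 = 0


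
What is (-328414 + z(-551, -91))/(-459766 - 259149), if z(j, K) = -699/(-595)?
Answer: 195405631/427754425 ≈ 0.45682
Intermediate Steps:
z(j, K) = 699/595 (z(j, K) = -699*(-1/595) = 699/595)
(-328414 + z(-551, -91))/(-459766 - 259149) = (-328414 + 699/595)/(-459766 - 259149) = -195405631/595/(-718915) = -195405631/595*(-1/718915) = 195405631/427754425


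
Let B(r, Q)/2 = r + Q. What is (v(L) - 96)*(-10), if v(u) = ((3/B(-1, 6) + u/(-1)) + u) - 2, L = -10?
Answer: 977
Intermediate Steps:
B(r, Q) = 2*Q + 2*r (B(r, Q) = 2*(r + Q) = 2*(Q + r) = 2*Q + 2*r)
v(u) = -17/10 (v(u) = ((3/(2*6 + 2*(-1)) + u/(-1)) + u) - 2 = ((3/(12 - 2) + u*(-1)) + u) - 2 = ((3/10 - u) + u) - 2 = 3/10 - 2 = -17/10)
(v(L) - 96)*(-10) = (-17/10 - 96)*(-10) = -977/10*(-10) = 977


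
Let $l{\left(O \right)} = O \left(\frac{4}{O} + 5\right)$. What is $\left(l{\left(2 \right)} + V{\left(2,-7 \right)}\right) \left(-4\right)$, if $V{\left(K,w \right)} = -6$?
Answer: $-32$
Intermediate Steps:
$l{\left(O \right)} = O \left(5 + \frac{4}{O}\right)$
$\left(l{\left(2 \right)} + V{\left(2,-7 \right)}\right) \left(-4\right) = \left(\left(4 + 5 \cdot 2\right) - 6\right) \left(-4\right) = \left(\left(4 + 10\right) - 6\right) \left(-4\right) = \left(14 - 6\right) \left(-4\right) = 8 \left(-4\right) = -32$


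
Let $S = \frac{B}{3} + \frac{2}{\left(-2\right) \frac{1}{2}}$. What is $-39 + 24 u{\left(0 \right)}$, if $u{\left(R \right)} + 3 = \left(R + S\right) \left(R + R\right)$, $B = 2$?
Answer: $-111$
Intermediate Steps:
$S = - \frac{4}{3}$ ($S = \frac{2}{3} + \frac{2}{\left(-2\right) \frac{1}{2}} = 2 \cdot \frac{1}{3} + \frac{2}{\left(-2\right) \frac{1}{2}} = \frac{2}{3} + \frac{2}{-1} = \frac{2}{3} + 2 \left(-1\right) = \frac{2}{3} - 2 = - \frac{4}{3} \approx -1.3333$)
$u{\left(R \right)} = -3 + 2 R \left(- \frac{4}{3} + R\right)$ ($u{\left(R \right)} = -3 + \left(R - \frac{4}{3}\right) \left(R + R\right) = -3 + \left(- \frac{4}{3} + R\right) 2 R = -3 + 2 R \left(- \frac{4}{3} + R\right)$)
$-39 + 24 u{\left(0 \right)} = -39 + 24 \left(-3 + 2 \cdot 0^{2} - 0\right) = -39 + 24 \left(-3 + 2 \cdot 0 + 0\right) = -39 + 24 \left(-3 + 0 + 0\right) = -39 + 24 \left(-3\right) = -39 - 72 = -111$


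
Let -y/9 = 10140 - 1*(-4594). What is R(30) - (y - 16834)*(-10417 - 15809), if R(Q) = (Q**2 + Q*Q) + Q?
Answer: -3919211610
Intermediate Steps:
R(Q) = Q + 2*Q**2 (R(Q) = (Q**2 + Q**2) + Q = 2*Q**2 + Q = Q + 2*Q**2)
y = -132606 (y = -9*(10140 - 1*(-4594)) = -9*(10140 + 4594) = -9*14734 = -132606)
R(30) - (y - 16834)*(-10417 - 15809) = 30*(1 + 2*30) - (-132606 - 16834)*(-10417 - 15809) = 30*(1 + 60) - (-149440)*(-26226) = 30*61 - 1*3919213440 = 1830 - 3919213440 = -3919211610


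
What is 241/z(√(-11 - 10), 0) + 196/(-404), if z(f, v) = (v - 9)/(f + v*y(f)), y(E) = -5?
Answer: -49/101 - 241*I*√21/9 ≈ -0.48515 - 122.71*I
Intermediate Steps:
z(f, v) = (-9 + v)/(f - 5*v) (z(f, v) = (v - 9)/(f + v*(-5)) = (-9 + v)/(f - 5*v))
241/z(√(-11 - 10), 0) + 196/(-404) = 241/(((-9 + 0)/(√(-11 - 10) - 5*0))) + 196/(-404) = 241/((-9/(√(-21) + 0))) + 196*(-1/404) = 241/((-9/(I*√21 + 0))) - 49/101 = 241/((-9/(I*√21))) - 49/101 = 241/((-I*√21/21*(-9))) - 49/101 = 241/((3*I*√21/7)) - 49/101 = 241*(-I*√21/9) - 49/101 = -241*I*√21/9 - 49/101 = -49/101 - 241*I*√21/9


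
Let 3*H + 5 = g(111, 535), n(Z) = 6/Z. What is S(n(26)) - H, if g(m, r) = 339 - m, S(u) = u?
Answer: -2890/39 ≈ -74.103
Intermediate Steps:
H = 223/3 (H = -5/3 + (339 - 1*111)/3 = -5/3 + (339 - 111)/3 = -5/3 + (⅓)*228 = -5/3 + 76 = 223/3 ≈ 74.333)
S(n(26)) - H = 6/26 - 1*223/3 = 6*(1/26) - 223/3 = 3/13 - 223/3 = -2890/39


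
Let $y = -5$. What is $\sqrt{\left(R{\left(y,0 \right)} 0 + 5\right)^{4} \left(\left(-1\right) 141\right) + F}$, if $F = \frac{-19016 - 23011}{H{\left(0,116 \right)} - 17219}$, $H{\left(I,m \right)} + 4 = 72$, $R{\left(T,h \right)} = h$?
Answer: $\frac{2 i \sqrt{720051313418}}{5717} \approx 296.85 i$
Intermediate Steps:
$H{\left(I,m \right)} = 68$ ($H{\left(I,m \right)} = -4 + 72 = 68$)
$F = \frac{14009}{5717}$ ($F = \frac{-19016 - 23011}{68 - 17219} = - \frac{42027}{-17151} = \left(-42027\right) \left(- \frac{1}{17151}\right) = \frac{14009}{5717} \approx 2.4504$)
$\sqrt{\left(R{\left(y,0 \right)} 0 + 5\right)^{4} \left(\left(-1\right) 141\right) + F} = \sqrt{\left(0 \cdot 0 + 5\right)^{4} \left(\left(-1\right) 141\right) + \frac{14009}{5717}} = \sqrt{\left(0 + 5\right)^{4} \left(-141\right) + \frac{14009}{5717}} = \sqrt{5^{4} \left(-141\right) + \frac{14009}{5717}} = \sqrt{625 \left(-141\right) + \frac{14009}{5717}} = \sqrt{-88125 + \frac{14009}{5717}} = \sqrt{- \frac{503796616}{5717}} = \frac{2 i \sqrt{720051313418}}{5717}$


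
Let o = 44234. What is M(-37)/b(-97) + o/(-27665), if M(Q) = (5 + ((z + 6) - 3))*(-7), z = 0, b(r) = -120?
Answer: -93971/82995 ≈ -1.1322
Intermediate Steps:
M(Q) = -56 (M(Q) = (5 + ((0 + 6) - 3))*(-7) = (5 + (6 - 3))*(-7) = (5 + 3)*(-7) = 8*(-7) = -56)
M(-37)/b(-97) + o/(-27665) = -56/(-120) + 44234/(-27665) = -56*(-1/120) + 44234*(-1/27665) = 7/15 - 44234/27665 = -93971/82995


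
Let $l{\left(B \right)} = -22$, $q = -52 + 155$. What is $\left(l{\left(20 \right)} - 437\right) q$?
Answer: $-47277$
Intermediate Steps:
$q = 103$
$\left(l{\left(20 \right)} - 437\right) q = \left(-22 - 437\right) 103 = \left(-459\right) 103 = -47277$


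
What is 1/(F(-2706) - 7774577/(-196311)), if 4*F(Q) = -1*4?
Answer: 196311/7578266 ≈ 0.025904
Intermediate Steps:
F(Q) = -1 (F(Q) = (-1*4)/4 = (¼)*(-4) = -1)
1/(F(-2706) - 7774577/(-196311)) = 1/(-1 - 7774577/(-196311)) = 1/(-1 - 7774577*(-1/196311)) = 1/(-1 + 7774577/196311) = 1/(7578266/196311) = 196311/7578266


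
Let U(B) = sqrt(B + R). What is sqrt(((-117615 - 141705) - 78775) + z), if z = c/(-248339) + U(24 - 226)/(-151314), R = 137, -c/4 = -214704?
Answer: sqrt(-9743055812313724095486876 - 190446452783106*I*sqrt(65))/5368166778 ≈ 4.5817e-8 - 581.46*I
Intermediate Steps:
c = 858816 (c = -4*(-214704) = 858816)
U(B) = sqrt(137 + B) (U(B) = sqrt(B + 137) = sqrt(137 + B))
z = -122688/35477 - I*sqrt(65)/151314 (z = 858816/(-248339) + sqrt(137 + (24 - 226))/(-151314) = 858816*(-1/248339) + sqrt(137 - 202)*(-1/151314) = -122688/35477 + sqrt(-65)*(-1/151314) = -122688/35477 + (I*sqrt(65))*(-1/151314) = -122688/35477 - I*sqrt(65)/151314 ≈ -3.4582 - 5.3282e-5*I)
sqrt(((-117615 - 141705) - 78775) + z) = sqrt(((-117615 - 141705) - 78775) + (-122688/35477 - I*sqrt(65)/151314)) = sqrt((-259320 - 78775) + (-122688/35477 - I*sqrt(65)/151314)) = sqrt(-338095 + (-122688/35477 - I*sqrt(65)/151314)) = sqrt(-11994719003/35477 - I*sqrt(65)/151314)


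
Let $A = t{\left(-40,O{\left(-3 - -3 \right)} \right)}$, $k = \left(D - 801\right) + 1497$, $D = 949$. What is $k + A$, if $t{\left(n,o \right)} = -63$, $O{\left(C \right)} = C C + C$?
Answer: $1582$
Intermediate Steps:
$O{\left(C \right)} = C + C^{2}$ ($O{\left(C \right)} = C^{2} + C = C + C^{2}$)
$k = 1645$ ($k = \left(949 - 801\right) + 1497 = 148 + 1497 = 1645$)
$A = -63$
$k + A = 1645 - 63 = 1582$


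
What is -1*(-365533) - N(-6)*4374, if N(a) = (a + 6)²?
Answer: 365533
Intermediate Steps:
N(a) = (6 + a)²
-1*(-365533) - N(-6)*4374 = -1*(-365533) - (6 - 6)²*4374 = 365533 - 0²*4374 = 365533 - 0*4374 = 365533 - 1*0 = 365533 + 0 = 365533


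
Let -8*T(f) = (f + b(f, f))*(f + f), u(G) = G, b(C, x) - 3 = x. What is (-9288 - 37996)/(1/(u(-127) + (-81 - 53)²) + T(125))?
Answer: 3372105744/563842121 ≈ 5.9806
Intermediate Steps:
b(C, x) = 3 + x
T(f) = -f*(3 + 2*f)/4 (T(f) = -(f + (3 + f))*(f + f)/8 = -(3 + 2*f)*2*f/8 = -f*(3 + 2*f)/4)
(-9288 - 37996)/(1/(u(-127) + (-81 - 53)²) + T(125)) = (-9288 - 37996)/(1/(-127 + (-81 - 53)²) - ¼*125*(3 + 2*125)) = -47284/(1/(-127 + (-134)²) - ¼*125*(3 + 250)) = -47284/(1/(-127 + 17956) - ¼*125*253) = -47284/(1/17829 - 31625/4) = -47284/(-563842121/71316) = -47284*(-71316/563842121) = 3372105744/563842121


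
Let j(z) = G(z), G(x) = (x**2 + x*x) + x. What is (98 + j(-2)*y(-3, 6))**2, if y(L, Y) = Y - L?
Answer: 23104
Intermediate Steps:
G(x) = x + 2*x**2 (G(x) = (x**2 + x**2) + x = 2*x**2 + x = x + 2*x**2)
j(z) = z*(1 + 2*z)
(98 + j(-2)*y(-3, 6))**2 = (98 + (-2*(1 + 2*(-2)))*(6 - 1*(-3)))**2 = (98 + (-2*(1 - 4))*(6 + 3))**2 = (98 - 2*(-3)*9)**2 = (98 + 6*9)**2 = (98 + 54)**2 = 152**2 = 23104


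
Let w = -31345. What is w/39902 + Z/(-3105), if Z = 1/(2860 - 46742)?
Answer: -1067717341387/1359197886555 ≈ -0.78555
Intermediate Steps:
Z = -1/43882 (Z = 1/(-43882) = -1/43882 ≈ -2.2788e-5)
w/39902 + Z/(-3105) = -31345/39902 - 1/43882/(-3105) = -31345*1/39902 - 1/43882*(-1/3105) = -31345/39902 + 1/136253610 = -1067717341387/1359197886555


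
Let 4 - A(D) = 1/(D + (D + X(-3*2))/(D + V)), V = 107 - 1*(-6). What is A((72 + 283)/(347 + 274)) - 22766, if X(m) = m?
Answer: -522296241226/22944049 ≈ -22764.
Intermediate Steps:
V = 113 (V = 107 + 6 = 113)
A(D) = 4 - 1/(D + (-6 + D)/(113 + D)) (A(D) = 4 - 1/(D + (D - 3*2)/(D + 113)) = 4 - 1/(D + (D - 6)/(113 + D)) = 4 - 1/(D + (-6 + D)/(113 + D)))
A((72 + 283)/(347 + 274)) - 22766 = (-137 + 4*((72 + 283)/(347 + 274))² + 455*((72 + 283)/(347 + 274)))/(-6 + ((72 + 283)/(347 + 274))² + 114*((72 + 283)/(347 + 274))) - 22766 = (-137 + 4*(355/621)² + 455*(355/621))/(-6 + (355/621)² + 114*(355/621)) - 22766 = (-137 + 4*(126025/385641) + 161525/621)/(-6 + 126025/385641 + 13490/207) - 22766 = (-137 + 504100/385641 + 161525/621)/(22944049/385641) - 22766 = (385641/22944049)*(47978308/385641) - 22766 = 47978308/22944049 - 22766 = -522296241226/22944049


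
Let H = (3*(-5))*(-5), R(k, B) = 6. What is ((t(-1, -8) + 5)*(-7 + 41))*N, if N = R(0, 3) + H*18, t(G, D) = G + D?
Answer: -184416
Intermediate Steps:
t(G, D) = D + G
H = 75 (H = -15*(-5) = 75)
N = 1356 (N = 6 + 75*18 = 6 + 1350 = 1356)
((t(-1, -8) + 5)*(-7 + 41))*N = (((-8 - 1) + 5)*(-7 + 41))*1356 = ((-9 + 5)*34)*1356 = -4*34*1356 = -136*1356 = -184416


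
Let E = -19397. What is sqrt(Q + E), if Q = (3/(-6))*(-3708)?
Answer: I*sqrt(17543) ≈ 132.45*I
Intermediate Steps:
Q = 1854 (Q = (3*(-1/6))*(-3708) = -1/2*(-3708) = 1854)
sqrt(Q + E) = sqrt(1854 - 19397) = sqrt(-17543) = I*sqrt(17543)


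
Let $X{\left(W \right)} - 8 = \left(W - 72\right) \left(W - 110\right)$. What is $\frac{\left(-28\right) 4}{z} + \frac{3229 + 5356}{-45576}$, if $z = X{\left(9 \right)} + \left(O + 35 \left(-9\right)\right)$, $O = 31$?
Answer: $- \frac{19120469}{92473704} \approx -0.20677$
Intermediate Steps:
$X{\left(W \right)} = 8 + \left(-110 + W\right) \left(-72 + W\right)$ ($X{\left(W \right)} = 8 + \left(W - 72\right) \left(W - 110\right) = 8 + \left(-72 + W\right) \left(-110 + W\right) = 8 + \left(-110 + W\right) \left(-72 + W\right)$)
$z = 6087$ ($z = \left(7928 + 9^{2} - 1638\right) + \left(31 + 35 \left(-9\right)\right) = \left(7928 + 81 - 1638\right) + \left(31 - 315\right) = 6371 - 284 = 6087$)
$\frac{\left(-28\right) 4}{z} + \frac{3229 + 5356}{-45576} = \frac{\left(-28\right) 4}{6087} + \frac{3229 + 5356}{-45576} = \left(-112\right) \frac{1}{6087} + 8585 \left(- \frac{1}{45576}\right) = - \frac{112}{6087} - \frac{8585}{45576} = - \frac{19120469}{92473704}$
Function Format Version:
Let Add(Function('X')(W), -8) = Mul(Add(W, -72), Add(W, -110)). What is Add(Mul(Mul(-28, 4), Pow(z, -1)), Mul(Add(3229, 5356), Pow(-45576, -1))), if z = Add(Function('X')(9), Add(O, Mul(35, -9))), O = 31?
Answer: Rational(-19120469, 92473704) ≈ -0.20677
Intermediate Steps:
Function('X')(W) = Add(8, Mul(Add(-110, W), Add(-72, W))) (Function('X')(W) = Add(8, Mul(Add(W, -72), Add(W, -110))) = Add(8, Mul(Add(-72, W), Add(-110, W))) = Add(8, Mul(Add(-110, W), Add(-72, W))))
z = 6087 (z = Add(Add(7928, Pow(9, 2), Mul(-182, 9)), Add(31, Mul(35, -9))) = Add(Add(7928, 81, -1638), Add(31, -315)) = Add(6371, -284) = 6087)
Add(Mul(Mul(-28, 4), Pow(z, -1)), Mul(Add(3229, 5356), Pow(-45576, -1))) = Add(Mul(Mul(-28, 4), Pow(6087, -1)), Mul(Add(3229, 5356), Pow(-45576, -1))) = Add(Mul(-112, Rational(1, 6087)), Mul(8585, Rational(-1, 45576))) = Add(Rational(-112, 6087), Rational(-8585, 45576)) = Rational(-19120469, 92473704)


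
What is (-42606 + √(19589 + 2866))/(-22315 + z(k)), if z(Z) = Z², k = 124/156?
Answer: 32401863/16970077 - 4563*√2495/33940154 ≈ 1.9026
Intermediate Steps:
k = 31/39 (k = 124*(1/156) = 31/39 ≈ 0.79487)
(-42606 + √(19589 + 2866))/(-22315 + z(k)) = (-42606 + √(19589 + 2866))/(-22315 + (31/39)²) = (-42606 + √22455)/(-22315 + 961/1521) = (-42606 + 3*√2495)/(-33940154/1521) = (-42606 + 3*√2495)*(-1521/33940154) = 32401863/16970077 - 4563*√2495/33940154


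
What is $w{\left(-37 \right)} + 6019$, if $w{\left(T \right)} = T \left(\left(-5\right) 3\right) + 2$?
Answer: $6576$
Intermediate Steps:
$w{\left(T \right)} = 2 - 15 T$ ($w{\left(T \right)} = T \left(-15\right) + 2 = - 15 T + 2 = 2 - 15 T$)
$w{\left(-37 \right)} + 6019 = \left(2 - -555\right) + 6019 = \left(2 + 555\right) + 6019 = 557 + 6019 = 6576$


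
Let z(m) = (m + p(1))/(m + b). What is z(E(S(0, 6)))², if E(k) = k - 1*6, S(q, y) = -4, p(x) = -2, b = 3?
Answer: 144/49 ≈ 2.9388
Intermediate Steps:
E(k) = -6 + k (E(k) = k - 6 = -6 + k)
z(m) = (-2 + m)/(3 + m) (z(m) = (m - 2)/(m + 3) = (-2 + m)/(3 + m))
z(E(S(0, 6)))² = ((-2 + (-6 - 4))/(3 + (-6 - 4)))² = ((-2 - 10)/(3 - 10))² = (-12/(-7))² = (-⅐*(-12))² = (12/7)² = 144/49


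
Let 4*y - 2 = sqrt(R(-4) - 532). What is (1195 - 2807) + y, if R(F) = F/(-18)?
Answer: -3223/2 + I*sqrt(4786)/12 ≈ -1611.5 + 5.7651*I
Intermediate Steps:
R(F) = -F/18 (R(F) = F*(-1/18) = -F/18)
y = 1/2 + I*sqrt(4786)/12 (y = 1/2 + sqrt(-1/18*(-4) - 532)/4 = 1/2 + sqrt(2/9 - 532)/4 = 1/2 + sqrt(-4786/9)/4 = 1/2 + (I*sqrt(4786)/3)/4 = 1/2 + I*sqrt(4786)/12 ≈ 0.5 + 5.7651*I)
(1195 - 2807) + y = (1195 - 2807) + (1/2 + I*sqrt(4786)/12) = -1612 + (1/2 + I*sqrt(4786)/12) = -3223/2 + I*sqrt(4786)/12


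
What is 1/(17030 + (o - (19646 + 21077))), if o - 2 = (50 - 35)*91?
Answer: -1/22326 ≈ -4.4791e-5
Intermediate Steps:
o = 1367 (o = 2 + (50 - 35)*91 = 2 + 15*91 = 2 + 1365 = 1367)
1/(17030 + (o - (19646 + 21077))) = 1/(17030 + (1367 - (19646 + 21077))) = 1/(17030 + (1367 - 1*40723)) = 1/(17030 + (1367 - 40723)) = 1/(17030 - 39356) = 1/(-22326) = -1/22326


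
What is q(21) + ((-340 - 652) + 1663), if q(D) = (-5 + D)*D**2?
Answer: 7727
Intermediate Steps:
q(D) = D**2*(-5 + D)
q(21) + ((-340 - 652) + 1663) = 21**2*(-5 + 21) + ((-340 - 652) + 1663) = 441*16 + (-992 + 1663) = 7056 + 671 = 7727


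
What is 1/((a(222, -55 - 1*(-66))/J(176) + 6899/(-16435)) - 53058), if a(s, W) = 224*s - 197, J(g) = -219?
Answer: -3599265/191785355236 ≈ -1.8767e-5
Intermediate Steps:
a(s, W) = -197 + 224*s
1/((a(222, -55 - 1*(-66))/J(176) + 6899/(-16435)) - 53058) = 1/(((-197 + 224*222)/(-219) + 6899/(-16435)) - 53058) = 1/(((-197 + 49728)*(-1/219) + 6899*(-1/16435)) - 53058) = 1/((49531*(-1/219) - 6899/16435) - 53058) = 1/((-49531/219 - 6899/16435) - 53058) = 1/(-815552866/3599265 - 53058) = 1/(-191785355236/3599265) = -3599265/191785355236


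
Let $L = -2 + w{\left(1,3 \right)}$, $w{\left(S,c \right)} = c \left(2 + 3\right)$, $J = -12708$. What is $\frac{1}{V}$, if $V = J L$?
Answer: $- \frac{1}{165204} \approx -6.0531 \cdot 10^{-6}$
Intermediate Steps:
$w{\left(S,c \right)} = 5 c$ ($w{\left(S,c \right)} = c 5 = 5 c$)
$L = 13$ ($L = -2 + 5 \cdot 3 = -2 + 15 = 13$)
$V = -165204$ ($V = \left(-12708\right) 13 = -165204$)
$\frac{1}{V} = \frac{1}{-165204} = - \frac{1}{165204}$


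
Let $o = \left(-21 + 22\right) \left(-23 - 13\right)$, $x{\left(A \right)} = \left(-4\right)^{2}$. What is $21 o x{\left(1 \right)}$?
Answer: $-12096$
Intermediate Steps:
$x{\left(A \right)} = 16$
$o = -36$ ($o = 1 \left(-36\right) = -36$)
$21 o x{\left(1 \right)} = 21 \left(-36\right) 16 = \left(-756\right) 16 = -12096$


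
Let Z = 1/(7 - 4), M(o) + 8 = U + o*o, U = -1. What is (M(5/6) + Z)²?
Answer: 82369/1296 ≈ 63.556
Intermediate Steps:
M(o) = -9 + o² (M(o) = -8 + (-1 + o*o) = -8 + (-1 + o²) = -9 + o²)
Z = ⅓ (Z = 1/3 = ⅓ ≈ 0.33333)
(M(5/6) + Z)² = ((-9 + (5/6)²) + ⅓)² = ((-9 + (5*(⅙))²) + ⅓)² = ((-9 + (⅚)²) + ⅓)² = ((-9 + 25/36) + ⅓)² = (-299/36 + ⅓)² = (-287/36)² = 82369/1296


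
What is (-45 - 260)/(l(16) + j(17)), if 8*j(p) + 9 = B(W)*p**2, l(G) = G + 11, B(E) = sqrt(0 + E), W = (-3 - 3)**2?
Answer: -2440/1941 ≈ -1.2571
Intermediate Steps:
W = 36 (W = (-6)**2 = 36)
B(E) = sqrt(E)
l(G) = 11 + G
j(p) = -9/8 + 3*p**2/4 (j(p) = -9/8 + (sqrt(36)*p**2)/8 = -9/8 + (6*p**2)/8 = -9/8 + 3*p**2/4)
(-45 - 260)/(l(16) + j(17)) = (-45 - 260)/((11 + 16) + (-9/8 + (3/4)*17**2)) = -305/(27 + (-9/8 + (3/4)*289)) = -305/(27 + (-9/8 + 867/4)) = -305/(27 + 1725/8) = -305/1941/8 = -305*8/1941 = -2440/1941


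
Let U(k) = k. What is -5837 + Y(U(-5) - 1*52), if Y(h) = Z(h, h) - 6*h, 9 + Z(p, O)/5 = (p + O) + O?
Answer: -6395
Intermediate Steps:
Z(p, O) = -45 + 5*p + 10*O (Z(p, O) = -45 + 5*((p + O) + O) = -45 + 5*((O + p) + O) = -45 + 5*(p + 2*O) = -45 + (5*p + 10*O) = -45 + 5*p + 10*O)
Y(h) = -45 + 9*h (Y(h) = (-45 + 5*h + 10*h) - 6*h = (-45 + 15*h) - 6*h = -45 + 9*h)
-5837 + Y(U(-5) - 1*52) = -5837 + (-45 + 9*(-5 - 1*52)) = -5837 + (-45 + 9*(-5 - 52)) = -5837 + (-45 + 9*(-57)) = -5837 + (-45 - 513) = -5837 - 558 = -6395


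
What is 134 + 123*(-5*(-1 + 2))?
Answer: -481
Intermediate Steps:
134 + 123*(-5*(-1 + 2)) = 134 + 123*(-5*1) = 134 + 123*(-5) = 134 - 615 = -481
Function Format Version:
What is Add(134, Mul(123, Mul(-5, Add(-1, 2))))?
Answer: -481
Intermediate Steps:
Add(134, Mul(123, Mul(-5, Add(-1, 2)))) = Add(134, Mul(123, Mul(-5, 1))) = Add(134, Mul(123, -5)) = Add(134, -615) = -481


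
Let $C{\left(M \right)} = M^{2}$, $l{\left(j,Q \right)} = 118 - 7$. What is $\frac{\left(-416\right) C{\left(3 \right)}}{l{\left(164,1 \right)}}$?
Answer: $- \frac{1248}{37} \approx -33.73$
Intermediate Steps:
$l{\left(j,Q \right)} = 111$
$\frac{\left(-416\right) C{\left(3 \right)}}{l{\left(164,1 \right)}} = \frac{\left(-416\right) 3^{2}}{111} = \left(-416\right) 9 \cdot \frac{1}{111} = \left(-3744\right) \frac{1}{111} = - \frac{1248}{37}$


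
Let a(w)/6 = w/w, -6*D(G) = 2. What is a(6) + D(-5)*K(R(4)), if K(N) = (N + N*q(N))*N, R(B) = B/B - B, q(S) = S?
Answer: 12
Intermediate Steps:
D(G) = -⅓ (D(G) = -⅙*2 = -⅓)
a(w) = 6 (a(w) = 6*(w/w) = 6*1 = 6)
R(B) = 1 - B
K(N) = N*(N + N²) (K(N) = (N + N*N)*N = (N + N²)*N = N*(N + N²))
a(6) + D(-5)*K(R(4)) = 6 - (1 - 1*4)²*(1 + (1 - 1*4))/3 = 6 - (1 - 4)²*(1 + (1 - 4))/3 = 6 - (-3)²*(1 - 3)/3 = 6 - 3*(-2) = 6 - ⅓*(-18) = 6 + 6 = 12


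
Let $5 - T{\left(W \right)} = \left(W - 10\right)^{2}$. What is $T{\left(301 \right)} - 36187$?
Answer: $-120863$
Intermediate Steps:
$T{\left(W \right)} = 5 - \left(-10 + W\right)^{2}$ ($T{\left(W \right)} = 5 - \left(W - 10\right)^{2} = 5 - \left(-10 + W\right)^{2}$)
$T{\left(301 \right)} - 36187 = \left(5 - \left(-10 + 301\right)^{2}\right) - 36187 = \left(5 - 291^{2}\right) - 36187 = \left(5 - 84681\right) - 36187 = -84676 - 36187 = -120863$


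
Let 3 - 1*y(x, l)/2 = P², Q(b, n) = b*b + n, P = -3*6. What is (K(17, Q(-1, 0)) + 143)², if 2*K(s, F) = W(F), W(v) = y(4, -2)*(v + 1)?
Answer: 249001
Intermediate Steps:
P = -18
Q(b, n) = n + b² (Q(b, n) = b² + n = n + b²)
y(x, l) = -642 (y(x, l) = 6 - 2*(-18)² = 6 - 2*324 = 6 - 648 = -642)
W(v) = -642 - 642*v (W(v) = -642*(v + 1) = -642*(1 + v) = -642 - 642*v)
K(s, F) = -321 - 321*F (K(s, F) = (-642 - 642*F)/2 = -321 - 321*F)
(K(17, Q(-1, 0)) + 143)² = ((-321 - 321*(0 + (-1)²)) + 143)² = ((-321 - 321*(0 + 1)) + 143)² = ((-321 - 321*1) + 143)² = ((-321 - 321) + 143)² = (-642 + 143)² = (-499)² = 249001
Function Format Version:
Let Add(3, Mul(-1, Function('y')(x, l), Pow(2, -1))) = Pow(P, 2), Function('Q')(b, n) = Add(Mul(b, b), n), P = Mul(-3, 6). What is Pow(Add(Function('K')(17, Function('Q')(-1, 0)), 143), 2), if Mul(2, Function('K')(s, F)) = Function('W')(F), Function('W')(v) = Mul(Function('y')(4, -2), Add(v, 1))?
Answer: 249001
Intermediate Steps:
P = -18
Function('Q')(b, n) = Add(n, Pow(b, 2)) (Function('Q')(b, n) = Add(Pow(b, 2), n) = Add(n, Pow(b, 2)))
Function('y')(x, l) = -642 (Function('y')(x, l) = Add(6, Mul(-2, Pow(-18, 2))) = Add(6, Mul(-2, 324)) = Add(6, -648) = -642)
Function('W')(v) = Add(-642, Mul(-642, v)) (Function('W')(v) = Mul(-642, Add(v, 1)) = Mul(-642, Add(1, v)) = Add(-642, Mul(-642, v)))
Function('K')(s, F) = Add(-321, Mul(-321, F)) (Function('K')(s, F) = Mul(Rational(1, 2), Add(-642, Mul(-642, F))) = Add(-321, Mul(-321, F)))
Pow(Add(Function('K')(17, Function('Q')(-1, 0)), 143), 2) = Pow(Add(Add(-321, Mul(-321, Add(0, Pow(-1, 2)))), 143), 2) = Pow(Add(Add(-321, Mul(-321, Add(0, 1))), 143), 2) = Pow(Add(Add(-321, Mul(-321, 1)), 143), 2) = Pow(Add(Add(-321, -321), 143), 2) = Pow(Add(-642, 143), 2) = Pow(-499, 2) = 249001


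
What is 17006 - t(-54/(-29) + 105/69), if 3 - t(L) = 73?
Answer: 17076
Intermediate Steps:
t(L) = -70 (t(L) = 3 - 1*73 = 3 - 73 = -70)
17006 - t(-54/(-29) + 105/69) = 17006 - 1*(-70) = 17006 + 70 = 17076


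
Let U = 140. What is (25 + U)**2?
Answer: 27225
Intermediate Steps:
(25 + U)**2 = (25 + 140)**2 = 165**2 = 27225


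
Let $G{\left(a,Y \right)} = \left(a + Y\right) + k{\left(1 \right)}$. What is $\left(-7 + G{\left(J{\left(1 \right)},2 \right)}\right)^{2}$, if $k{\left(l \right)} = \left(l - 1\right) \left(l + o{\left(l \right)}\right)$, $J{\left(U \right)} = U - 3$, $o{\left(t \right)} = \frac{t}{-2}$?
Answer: $49$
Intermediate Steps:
$o{\left(t \right)} = - \frac{t}{2}$ ($o{\left(t \right)} = t \left(- \frac{1}{2}\right) = - \frac{t}{2}$)
$J{\left(U \right)} = -3 + U$ ($J{\left(U \right)} = U - 3 = -3 + U$)
$k{\left(l \right)} = \frac{l \left(-1 + l\right)}{2}$ ($k{\left(l \right)} = \left(l - 1\right) \left(l - \frac{l}{2}\right) = \left(-1 + l\right) \frac{l}{2} = \frac{l \left(-1 + l\right)}{2}$)
$G{\left(a,Y \right)} = Y + a$ ($G{\left(a,Y \right)} = \left(a + Y\right) + \frac{1}{2} \cdot 1 \left(-1 + 1\right) = \left(Y + a\right) + \frac{1}{2} \cdot 1 \cdot 0 = \left(Y + a\right) + 0 = Y + a$)
$\left(-7 + G{\left(J{\left(1 \right)},2 \right)}\right)^{2} = \left(-7 + \left(2 + \left(-3 + 1\right)\right)\right)^{2} = \left(-7 + \left(2 - 2\right)\right)^{2} = \left(-7 + 0\right)^{2} = \left(-7\right)^{2} = 49$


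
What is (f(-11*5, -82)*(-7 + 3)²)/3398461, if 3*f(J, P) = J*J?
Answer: 4400/926853 ≈ 0.0047472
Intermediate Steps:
f(J, P) = J²/3 (f(J, P) = (J*J)/3 = J²/3)
(f(-11*5, -82)*(-7 + 3)²)/3398461 = (((-11*5)²/3)*(-7 + 3)²)/3398461 = (((⅓)*(-55)²)*(-4)²)*(1/3398461) = (((⅓)*3025)*16)*(1/3398461) = ((3025/3)*16)*(1/3398461) = (48400/3)*(1/3398461) = 4400/926853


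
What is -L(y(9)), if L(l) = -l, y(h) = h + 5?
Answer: 14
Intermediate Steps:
y(h) = 5 + h
-L(y(9)) = -(-1)*(5 + 9) = -(-1)*14 = -1*(-14) = 14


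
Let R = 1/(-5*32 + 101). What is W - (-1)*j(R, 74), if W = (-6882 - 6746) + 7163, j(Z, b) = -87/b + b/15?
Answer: -7171979/1110 ≈ -6461.2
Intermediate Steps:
R = -1/59 (R = 1/(-160 + 101) = 1/(-59) = -1/59 ≈ -0.016949)
j(Z, b) = -87/b + b/15 (j(Z, b) = -87/b + b*(1/15) = -87/b + b/15)
W = -6465 (W = -13628 + 7163 = -6465)
W - (-1)*j(R, 74) = -6465 - (-1)*(-87/74 + (1/15)*74) = -6465 - (-1)*(-87*1/74 + 74/15) = -6465 - (-1)*(-87/74 + 74/15) = -6465 - (-1)*4171/1110 = -6465 - 1*(-4171/1110) = -6465 + 4171/1110 = -7171979/1110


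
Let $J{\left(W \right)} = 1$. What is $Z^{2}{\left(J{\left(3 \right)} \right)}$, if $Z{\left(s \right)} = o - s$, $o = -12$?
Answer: $169$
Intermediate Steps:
$Z{\left(s \right)} = -12 - s$
$Z^{2}{\left(J{\left(3 \right)} \right)} = \left(-12 - 1\right)^{2} = \left(-13\right)^{2} = 169$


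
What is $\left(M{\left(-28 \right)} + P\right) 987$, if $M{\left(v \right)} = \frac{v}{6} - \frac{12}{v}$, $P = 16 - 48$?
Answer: $-35767$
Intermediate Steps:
$P = -32$ ($P = 16 - 48 = -32$)
$M{\left(v \right)} = - \frac{12}{v} + \frac{v}{6}$ ($M{\left(v \right)} = v \frac{1}{6} - \frac{12}{v} = \frac{v}{6} - \frac{12}{v} = - \frac{12}{v} + \frac{v}{6}$)
$\left(M{\left(-28 \right)} + P\right) 987 = \left(\left(- \frac{12}{-28} + \frac{1}{6} \left(-28\right)\right) - 32\right) 987 = \left(\left(\left(-12\right) \left(- \frac{1}{28}\right) - \frac{14}{3}\right) - 32\right) 987 = \left(\left(\frac{3}{7} - \frac{14}{3}\right) - 32\right) 987 = \left(- \frac{89}{21} - 32\right) 987 = \left(- \frac{761}{21}\right) 987 = -35767$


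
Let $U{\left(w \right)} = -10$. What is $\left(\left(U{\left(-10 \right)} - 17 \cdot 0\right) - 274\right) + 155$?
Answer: $-129$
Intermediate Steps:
$\left(\left(U{\left(-10 \right)} - 17 \cdot 0\right) - 274\right) + 155 = \left(\left(-10 - 17 \cdot 0\right) - 274\right) + 155 = \left(\left(-10 - 0\right) - 274\right) + 155 = \left(\left(-10 + 0\right) - 274\right) + 155 = \left(-10 - 274\right) + 155 = -284 + 155 = -129$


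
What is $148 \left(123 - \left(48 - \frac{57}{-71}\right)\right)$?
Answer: $\frac{779664}{71} \approx 10981.0$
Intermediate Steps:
$148 \left(123 - \left(48 - \frac{57}{-71}\right)\right) = 148 \left(123 + \left(57 \left(- \frac{1}{71}\right) - 48\right)\right) = 148 \left(123 - \frac{3465}{71}\right) = 148 \cdot \frac{5268}{71} = \frac{779664}{71}$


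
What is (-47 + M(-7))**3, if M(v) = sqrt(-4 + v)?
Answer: -102272 + 6616*I*sqrt(11) ≈ -1.0227e+5 + 21943.0*I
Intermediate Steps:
(-47 + M(-7))**3 = (-47 + sqrt(-4 - 7))**3 = (-47 + sqrt(-11))**3 = (-47 + I*sqrt(11))**3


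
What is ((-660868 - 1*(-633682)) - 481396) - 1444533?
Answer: -1953115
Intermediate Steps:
((-660868 - 1*(-633682)) - 481396) - 1444533 = ((-660868 + 633682) - 481396) - 1444533 = (-27186 - 481396) - 1444533 = -508582 - 1444533 = -1953115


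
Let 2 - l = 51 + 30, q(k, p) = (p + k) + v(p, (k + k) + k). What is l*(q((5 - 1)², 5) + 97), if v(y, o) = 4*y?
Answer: -10902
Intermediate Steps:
q(k, p) = k + 5*p (q(k, p) = (p + k) + 4*p = (k + p) + 4*p = k + 5*p)
l = -79 (l = 2 - (51 + 30) = 2 - 1*81 = 2 - 81 = -79)
l*(q((5 - 1)², 5) + 97) = -79*(((5 - 1)² + 5*5) + 97) = -79*((4² + 25) + 97) = -79*((16 + 25) + 97) = -79*(41 + 97) = -79*138 = -10902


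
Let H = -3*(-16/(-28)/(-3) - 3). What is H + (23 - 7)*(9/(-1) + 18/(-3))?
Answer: -1613/7 ≈ -230.43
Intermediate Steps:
H = 67/7 (H = -3*(-16*(-1/28)*(-⅓) - 3) = -3*((4/7)*(-⅓) - 3) = -3*(-4/21 - 3) = -3*(-67/21) = 67/7 ≈ 9.5714)
H + (23 - 7)*(9/(-1) + 18/(-3)) = 67/7 + (23 - 7)*(9/(-1) + 18/(-3)) = 67/7 + 16*(9*(-1) + 18*(-⅓)) = 67/7 + 16*(-9 - 6) = 67/7 + 16*(-15) = 67/7 - 240 = -1613/7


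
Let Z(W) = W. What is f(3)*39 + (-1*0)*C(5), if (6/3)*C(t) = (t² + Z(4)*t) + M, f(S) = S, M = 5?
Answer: 117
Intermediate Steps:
C(t) = 5/2 + t²/2 + 2*t (C(t) = ((t² + 4*t) + 5)/2 = (5 + t² + 4*t)/2 = 5/2 + t²/2 + 2*t)
f(3)*39 + (-1*0)*C(5) = 3*39 + (-1*0)*(5/2 + (½)*5² + 2*5) = 117 + 0*(5/2 + (½)*25 + 10) = 117 + 0*(5/2 + 25/2 + 10) = 117 + 0*25 = 117 + 0 = 117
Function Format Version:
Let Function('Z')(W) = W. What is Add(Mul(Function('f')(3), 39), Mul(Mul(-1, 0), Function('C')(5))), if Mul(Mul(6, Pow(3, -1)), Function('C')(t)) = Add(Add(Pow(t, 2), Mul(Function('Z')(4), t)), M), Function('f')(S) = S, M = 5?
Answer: 117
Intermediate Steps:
Function('C')(t) = Add(Rational(5, 2), Mul(Rational(1, 2), Pow(t, 2)), Mul(2, t)) (Function('C')(t) = Mul(Rational(1, 2), Add(Add(Pow(t, 2), Mul(4, t)), 5)) = Mul(Rational(1, 2), Add(5, Pow(t, 2), Mul(4, t))) = Add(Rational(5, 2), Mul(Rational(1, 2), Pow(t, 2)), Mul(2, t)))
Add(Mul(Function('f')(3), 39), Mul(Mul(-1, 0), Function('C')(5))) = Add(Mul(3, 39), Mul(Mul(-1, 0), Add(Rational(5, 2), Mul(Rational(1, 2), Pow(5, 2)), Mul(2, 5)))) = Add(117, Mul(0, Add(Rational(5, 2), Mul(Rational(1, 2), 25), 10))) = Add(117, Mul(0, Add(Rational(5, 2), Rational(25, 2), 10))) = Add(117, Mul(0, 25)) = Add(117, 0) = 117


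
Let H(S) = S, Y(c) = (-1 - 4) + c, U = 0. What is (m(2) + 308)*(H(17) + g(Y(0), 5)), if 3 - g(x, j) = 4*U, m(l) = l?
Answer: 6200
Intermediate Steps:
Y(c) = -5 + c
g(x, j) = 3 (g(x, j) = 3 - 4*0 = 3 - 1*0 = 3 + 0 = 3)
(m(2) + 308)*(H(17) + g(Y(0), 5)) = (2 + 308)*(17 + 3) = 310*20 = 6200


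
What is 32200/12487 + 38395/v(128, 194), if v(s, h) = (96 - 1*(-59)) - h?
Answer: -478182565/486993 ≈ -981.91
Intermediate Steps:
v(s, h) = 155 - h (v(s, h) = (96 + 59) - h = 155 - h)
32200/12487 + 38395/v(128, 194) = 32200/12487 + 38395/(155 - 1*194) = 32200*(1/12487) + 38395/(155 - 194) = 32200/12487 + 38395/(-39) = 32200/12487 + 38395*(-1/39) = 32200/12487 - 38395/39 = -478182565/486993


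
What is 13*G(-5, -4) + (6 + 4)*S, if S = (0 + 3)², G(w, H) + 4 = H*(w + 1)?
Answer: 246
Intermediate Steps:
G(w, H) = -4 + H*(1 + w) (G(w, H) = -4 + H*(w + 1) = -4 + H*(1 + w))
S = 9 (S = 3² = 9)
13*G(-5, -4) + (6 + 4)*S = 13*(-4 - 4 - 4*(-5)) + (6 + 4)*9 = 13*(-4 - 4 + 20) + 10*9 = 13*12 + 90 = 156 + 90 = 246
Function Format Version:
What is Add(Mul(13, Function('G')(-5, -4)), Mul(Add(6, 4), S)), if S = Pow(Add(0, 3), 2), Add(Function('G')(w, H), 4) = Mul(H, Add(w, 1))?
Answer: 246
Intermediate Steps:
Function('G')(w, H) = Add(-4, Mul(H, Add(1, w))) (Function('G')(w, H) = Add(-4, Mul(H, Add(w, 1))) = Add(-4, Mul(H, Add(1, w))))
S = 9 (S = Pow(3, 2) = 9)
Add(Mul(13, Function('G')(-5, -4)), Mul(Add(6, 4), S)) = Add(Mul(13, Add(-4, -4, Mul(-4, -5))), Mul(Add(6, 4), 9)) = Add(Mul(13, Add(-4, -4, 20)), Mul(10, 9)) = Add(Mul(13, 12), 90) = Add(156, 90) = 246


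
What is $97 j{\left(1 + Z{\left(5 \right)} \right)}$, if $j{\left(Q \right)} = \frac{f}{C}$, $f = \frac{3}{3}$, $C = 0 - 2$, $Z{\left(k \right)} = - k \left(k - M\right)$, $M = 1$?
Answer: $- \frac{97}{2} \approx -48.5$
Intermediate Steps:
$Z{\left(k \right)} = - k \left(-1 + k\right)$ ($Z{\left(k \right)} = - k \left(k - 1\right) = - k \left(-1 + k\right)$)
$C = -2$
$f = 1$ ($f = 3 \cdot \frac{1}{3} = 1$)
$j{\left(Q \right)} = - \frac{1}{2}$ ($j{\left(Q \right)} = 1 \frac{1}{-2} = 1 \left(- \frac{1}{2}\right) = - \frac{1}{2}$)
$97 j{\left(1 + Z{\left(5 \right)} \right)} = 97 \left(- \frac{1}{2}\right) = - \frac{97}{2}$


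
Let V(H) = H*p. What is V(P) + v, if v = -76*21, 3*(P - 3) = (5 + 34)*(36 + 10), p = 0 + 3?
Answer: 207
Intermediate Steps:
p = 3
P = 601 (P = 3 + ((5 + 34)*(36 + 10))/3 = 3 + (39*46)/3 = 3 + (⅓)*1794 = 3 + 598 = 601)
v = -1596
V(H) = 3*H (V(H) = H*3 = 3*H)
V(P) + v = 3*601 - 1596 = 1803 - 1596 = 207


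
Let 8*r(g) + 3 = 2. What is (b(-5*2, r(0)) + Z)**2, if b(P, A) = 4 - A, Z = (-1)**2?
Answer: 1681/64 ≈ 26.266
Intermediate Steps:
Z = 1
r(g) = -1/8 (r(g) = -3/8 + (1/8)*2 = -3/8 + 1/4 = -1/8)
(b(-5*2, r(0)) + Z)**2 = ((4 - 1*(-1/8)) + 1)**2 = ((4 + 1/8) + 1)**2 = (33/8 + 1)**2 = (41/8)**2 = 1681/64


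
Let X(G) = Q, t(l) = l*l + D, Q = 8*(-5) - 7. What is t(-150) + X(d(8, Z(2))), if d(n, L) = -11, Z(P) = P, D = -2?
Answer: 22451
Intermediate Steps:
Q = -47 (Q = -40 - 7 = -47)
t(l) = -2 + l² (t(l) = l*l - 2 = l² - 2 = -2 + l²)
X(G) = -47
t(-150) + X(d(8, Z(2))) = (-2 + (-150)²) - 47 = (-2 + 22500) - 47 = 22498 - 47 = 22451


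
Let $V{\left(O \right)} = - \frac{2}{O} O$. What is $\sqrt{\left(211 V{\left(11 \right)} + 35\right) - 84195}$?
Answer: $3 i \sqrt{9398} \approx 290.83 i$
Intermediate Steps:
$V{\left(O \right)} = -2$
$\sqrt{\left(211 V{\left(11 \right)} + 35\right) - 84195} = \sqrt{\left(211 \left(-2\right) + 35\right) - 84195} = \sqrt{\left(-422 + 35\right) - 84195} = \sqrt{-387 - 84195} = \sqrt{-84582} = 3 i \sqrt{9398}$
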